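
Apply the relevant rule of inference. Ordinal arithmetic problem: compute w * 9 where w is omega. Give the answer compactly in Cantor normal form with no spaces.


Compute w * 9.
Ordinal * is associative and left-distributive over +, but NOT commutative; for finite n>1, n*w = w but w*n stays w*n.
w * 9 means 9 copies of w concatenated: w*9.
Result = w*9

w*9


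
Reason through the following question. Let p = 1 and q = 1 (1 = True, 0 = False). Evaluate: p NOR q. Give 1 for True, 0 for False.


p = 1, q = 1
Operation: p NOR q
Evaluate: 1 NOR 1 = 0

0


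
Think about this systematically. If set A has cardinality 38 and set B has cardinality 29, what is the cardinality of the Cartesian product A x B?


The Cartesian product A x B contains all ordered pairs (a, b).
|A x B| = |A| * |B| = 38 * 29 = 1102

1102


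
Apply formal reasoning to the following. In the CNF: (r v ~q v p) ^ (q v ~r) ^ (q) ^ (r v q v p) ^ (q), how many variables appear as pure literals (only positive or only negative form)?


Check each variable for pure literal status:
p: pure positive
q: mixed (not pure)
r: mixed (not pure)
Pure literal count = 1

1


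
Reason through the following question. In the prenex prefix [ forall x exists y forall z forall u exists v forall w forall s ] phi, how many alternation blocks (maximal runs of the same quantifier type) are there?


Quantifier-type sequence: A E A A E A A  (A=forall, E=exists)
Group into maximal same-type runs:
  Ax1 | Ex1 | Ax2 | Ex1 | Ax2
Number of blocks = 5

5


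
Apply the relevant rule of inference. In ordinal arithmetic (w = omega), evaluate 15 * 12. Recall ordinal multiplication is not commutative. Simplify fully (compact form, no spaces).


Compute 15 * 12.
Ordinal * is associative and left-distributive over +, but NOT commutative; for finite n>1, n*w = w but w*n stays w*n.
Both finite; ordinal * agrees with natural *: 15 * 12 = 180.
Result = 180

180


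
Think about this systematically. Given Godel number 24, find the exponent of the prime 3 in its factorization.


Factorize 24 by dividing by 3 repeatedly.
Division steps: 3 divides 24 exactly 1 time(s).
Exponent of 3 = 1

1


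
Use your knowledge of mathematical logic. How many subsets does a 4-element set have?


The power set of a set with n elements has 2^n elements.
|P(S)| = 2^4 = 16

16


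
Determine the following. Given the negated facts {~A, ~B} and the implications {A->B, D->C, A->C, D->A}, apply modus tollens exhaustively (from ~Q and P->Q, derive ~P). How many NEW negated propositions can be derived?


Initial negated facts: {~A, ~B}
Apply modus tollens to closure:
  ~A and D->A  =>  ~D
Final negated: {~A, ~B, ~D}
New negations: {~D}
Count = 1

1


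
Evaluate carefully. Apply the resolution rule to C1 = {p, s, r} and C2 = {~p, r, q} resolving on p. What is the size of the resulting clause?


Remove p from C1 and ~p from C2.
C1 remainder: {s, r}
C2 remainder: {r, q}
Union (resolvent): {q, r, s}
Resolvent has 3 literal(s).

3


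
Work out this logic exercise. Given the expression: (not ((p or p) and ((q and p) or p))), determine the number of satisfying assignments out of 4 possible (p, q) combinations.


Check all 4 assignments:
p=0, q=0: 1
p=0, q=1: 1
p=1, q=0: 0
p=1, q=1: 0
Count of True = 2

2


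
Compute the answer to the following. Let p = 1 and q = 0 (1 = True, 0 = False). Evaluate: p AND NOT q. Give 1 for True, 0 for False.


p = 1, q = 0
Operation: p AND NOT q
Evaluate: 1 AND NOT 0 = 1

1


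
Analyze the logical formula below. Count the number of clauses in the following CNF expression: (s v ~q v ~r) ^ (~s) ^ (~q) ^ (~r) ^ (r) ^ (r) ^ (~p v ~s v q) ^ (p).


A CNF formula is a conjunction of clauses.
Clauses are separated by ^.
Counting the conjuncts: 8 clauses.

8


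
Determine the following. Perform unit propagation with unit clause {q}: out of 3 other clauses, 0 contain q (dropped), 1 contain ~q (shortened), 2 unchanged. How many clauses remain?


Satisfied (removed): 0
Shortened (remain): 1
Unchanged (remain): 2
Remaining = 1 + 2 = 3

3


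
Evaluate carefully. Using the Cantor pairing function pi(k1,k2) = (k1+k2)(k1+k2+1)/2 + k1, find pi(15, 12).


k1 + k2 = 27
(k1+k2)(k1+k2+1)/2 = 27 * 28 / 2 = 378
pi = 378 + 15 = 393

393


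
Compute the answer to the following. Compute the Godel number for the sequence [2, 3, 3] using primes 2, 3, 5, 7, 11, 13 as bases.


Encode each element as an exponent of the corresponding prime:
  2^2 = 4
  3^3 = 27
  5^3 = 125
Product = 4 * 27 * 125 = 13500

13500


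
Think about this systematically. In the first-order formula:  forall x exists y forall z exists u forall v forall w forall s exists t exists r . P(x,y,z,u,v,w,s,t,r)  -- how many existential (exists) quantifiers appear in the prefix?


Quantifier prefix: forall x exists y forall z exists u forall v forall w forall s exists t exists r
Mark each quantifier type:
  U E U E U U U E E
Universal count = 5, Existential count = 4
Asked for existential (exists) quantifiers: 4

4


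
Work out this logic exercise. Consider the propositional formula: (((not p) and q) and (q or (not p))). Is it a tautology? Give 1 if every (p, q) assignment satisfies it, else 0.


Check all 4 assignments:
p=0, q=0: 0
p=0, q=1: 1
p=1, q=0: 0
p=1, q=1: 0
Satisfying count = 1/4.
Tautology iff count = 4: no.

0


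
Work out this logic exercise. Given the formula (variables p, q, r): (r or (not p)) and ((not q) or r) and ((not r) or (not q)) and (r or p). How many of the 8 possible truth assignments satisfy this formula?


Evaluate all 8 assignments for p, q, r:
p=0, q=0, r=0: 0
p=0, q=0, r=1: 1
p=0, q=1, r=0: 0
p=0, q=1, r=1: 0
p=1, q=0, r=0: 0
p=1, q=0, r=1: 1
p=1, q=1, r=0: 0
p=1, q=1, r=1: 0
Satisfying count = 2

2


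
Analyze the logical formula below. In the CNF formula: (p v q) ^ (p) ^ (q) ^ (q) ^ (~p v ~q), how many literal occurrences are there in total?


Counting literals in each clause:
Clause 1: 2 literal(s)
Clause 2: 1 literal(s)
Clause 3: 1 literal(s)
Clause 4: 1 literal(s)
Clause 5: 2 literal(s)
Total = 7

7


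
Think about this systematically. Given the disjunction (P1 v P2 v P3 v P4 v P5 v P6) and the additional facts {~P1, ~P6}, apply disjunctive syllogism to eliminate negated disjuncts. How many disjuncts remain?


Original disjuncts (6): P1, P2, P3, P4, P5, P6
Negated (eliminate): ~P1, ~P6
Remaining disjuncts: P2, P3, P4, P5
Count = 6 - 2 = 4

4


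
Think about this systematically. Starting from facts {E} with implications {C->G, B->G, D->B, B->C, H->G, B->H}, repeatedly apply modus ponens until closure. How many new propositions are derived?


Initial facts: {E}
Apply modus ponens to closure:
  (no implication fires)
Final known: {E}
New propositions: {(none)}
Count = 0

0


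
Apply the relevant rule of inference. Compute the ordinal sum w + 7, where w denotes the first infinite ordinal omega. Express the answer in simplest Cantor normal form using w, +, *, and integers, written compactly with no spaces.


Compute w + 7.
Ordinal + is associative but NOT commutative; for finite n>0, n + w = w but w + n stays w+n.
w + 7 is already in normal form (a successor ordinal beyond w).
Result = w+7

w+7


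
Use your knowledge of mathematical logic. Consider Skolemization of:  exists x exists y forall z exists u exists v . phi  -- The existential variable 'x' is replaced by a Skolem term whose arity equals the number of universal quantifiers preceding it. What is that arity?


Quantifier prefix: exists x exists y forall z exists u exists v
'x' is existentially quantified at position 1.
No universal quantifiers precede it.
Skolem function arity = 0 (a Skolem constant)

0


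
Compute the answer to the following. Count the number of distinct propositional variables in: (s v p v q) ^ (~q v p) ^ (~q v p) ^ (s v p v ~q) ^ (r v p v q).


Identify each variable that appears in the formula.
Variables found: p, q, r, s
Count = 4

4


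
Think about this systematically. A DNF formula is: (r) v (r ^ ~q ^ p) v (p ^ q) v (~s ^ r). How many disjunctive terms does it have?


A DNF formula is a disjunction of terms (conjunctions).
Terms are separated by v.
Counting the disjuncts: 4 terms.

4


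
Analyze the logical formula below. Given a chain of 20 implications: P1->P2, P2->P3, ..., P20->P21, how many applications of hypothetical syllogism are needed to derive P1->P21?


With 20 implications in a chain connecting 21 propositions:
P1->P2, P2->P3, ..., P20->P21
Steps needed = (number of implications) - 1 = 20 - 1 = 19

19


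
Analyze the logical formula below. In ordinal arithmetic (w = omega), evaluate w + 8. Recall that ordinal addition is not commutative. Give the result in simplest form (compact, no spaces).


Compute w + 8.
Ordinal + is associative but NOT commutative; for finite n>0, n + w = w but w + n stays w+n.
w + 8 is already in normal form (a successor ordinal beyond w).
Result = w+8

w+8


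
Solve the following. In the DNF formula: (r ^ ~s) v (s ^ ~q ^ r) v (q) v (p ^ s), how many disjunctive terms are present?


A DNF formula is a disjunction of terms (conjunctions).
Terms are separated by v.
Counting the disjuncts: 4 terms.

4


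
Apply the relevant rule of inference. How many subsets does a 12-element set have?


The power set of a set with n elements has 2^n elements.
|P(S)| = 2^12 = 4096

4096


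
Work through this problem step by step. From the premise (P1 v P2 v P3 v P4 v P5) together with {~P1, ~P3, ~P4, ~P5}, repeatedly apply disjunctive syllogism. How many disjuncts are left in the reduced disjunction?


Original disjuncts (5): P1, P2, P3, P4, P5
Negated (eliminate): ~P1, ~P3, ~P4, ~P5
Remaining disjuncts: P2
Count = 5 - 4 = 1

1


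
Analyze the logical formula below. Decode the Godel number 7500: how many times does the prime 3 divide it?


Factorize 7500 by dividing by 3 repeatedly.
Division steps: 3 divides 7500 exactly 1 time(s).
Exponent of 3 = 1

1


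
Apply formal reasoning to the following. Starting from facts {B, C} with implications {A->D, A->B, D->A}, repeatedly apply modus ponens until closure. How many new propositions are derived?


Initial facts: {B, C}
Apply modus ponens to closure:
  (no implication fires)
Final known: {B, C}
New propositions: {(none)}
Count = 0

0


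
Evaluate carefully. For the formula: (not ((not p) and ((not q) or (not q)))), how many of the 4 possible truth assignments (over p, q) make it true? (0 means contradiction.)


Check all 4 assignments:
p=0, q=0: 0
p=0, q=1: 1
p=1, q=0: 1
p=1, q=1: 1
Count of True = 3

3


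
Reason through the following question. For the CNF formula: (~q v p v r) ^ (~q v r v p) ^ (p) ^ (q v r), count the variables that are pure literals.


Check each variable for pure literal status:
p: pure positive
q: mixed (not pure)
r: pure positive
Pure literal count = 2

2


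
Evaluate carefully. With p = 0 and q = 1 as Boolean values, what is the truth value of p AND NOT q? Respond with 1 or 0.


p = 0, q = 1
Operation: p AND NOT q
Evaluate: 0 AND NOT 1 = 0

0


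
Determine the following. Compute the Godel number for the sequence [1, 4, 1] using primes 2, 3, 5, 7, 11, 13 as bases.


Encode each element as an exponent of the corresponding prime:
  2^1 = 2
  3^4 = 81
  5^1 = 5
Product = 2 * 81 * 5 = 810

810


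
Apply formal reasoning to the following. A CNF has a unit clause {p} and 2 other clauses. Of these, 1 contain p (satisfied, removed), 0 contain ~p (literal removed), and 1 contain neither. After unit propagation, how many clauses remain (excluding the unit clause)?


Satisfied (removed): 1
Shortened (remain): 0
Unchanged (remain): 1
Remaining = 0 + 1 = 1

1


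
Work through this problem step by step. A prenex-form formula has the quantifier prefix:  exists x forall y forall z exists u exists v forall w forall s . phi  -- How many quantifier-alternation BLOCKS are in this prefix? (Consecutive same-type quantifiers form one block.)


Quantifier-type sequence: E A A E E A A  (A=forall, E=exists)
Group into maximal same-type runs:
  Ex1 | Ax2 | Ex2 | Ax2
Number of blocks = 4

4


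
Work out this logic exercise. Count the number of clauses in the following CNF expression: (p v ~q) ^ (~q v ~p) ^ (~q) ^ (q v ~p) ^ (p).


A CNF formula is a conjunction of clauses.
Clauses are separated by ^.
Counting the conjuncts: 5 clauses.

5


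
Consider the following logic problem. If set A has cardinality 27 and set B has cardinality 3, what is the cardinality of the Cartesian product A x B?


The Cartesian product A x B contains all ordered pairs (a, b).
|A x B| = |A| * |B| = 27 * 3 = 81

81


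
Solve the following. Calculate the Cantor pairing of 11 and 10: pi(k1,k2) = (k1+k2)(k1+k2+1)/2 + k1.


k1 + k2 = 21
(k1+k2)(k1+k2+1)/2 = 21 * 22 / 2 = 231
pi = 231 + 11 = 242

242


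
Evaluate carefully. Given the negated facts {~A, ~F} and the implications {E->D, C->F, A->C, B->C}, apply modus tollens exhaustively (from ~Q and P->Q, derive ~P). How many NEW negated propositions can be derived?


Initial negated facts: {~A, ~F}
Apply modus tollens to closure:
  ~F and C->F  =>  ~C
  ~C and B->C  =>  ~B
Final negated: {~A, ~B, ~C, ~F}
New negations: {~B, ~C}
Count = 2

2


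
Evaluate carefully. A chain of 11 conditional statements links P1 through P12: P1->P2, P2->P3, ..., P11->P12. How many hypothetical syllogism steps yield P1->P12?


With 11 implications in a chain connecting 12 propositions:
P1->P2, P2->P3, ..., P11->P12
Steps needed = (number of implications) - 1 = 11 - 1 = 10

10


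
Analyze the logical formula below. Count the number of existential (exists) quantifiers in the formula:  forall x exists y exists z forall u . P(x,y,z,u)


Quantifier prefix: forall x exists y exists z forall u
Mark each quantifier type:
  U E E U
Universal count = 2, Existential count = 2
Asked for existential (exists) quantifiers: 2

2


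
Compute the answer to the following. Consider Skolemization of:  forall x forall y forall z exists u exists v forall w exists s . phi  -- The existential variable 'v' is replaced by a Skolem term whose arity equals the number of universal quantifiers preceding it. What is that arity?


Quantifier prefix: forall x forall y forall z exists u exists v forall w exists s
'v' is existentially quantified at position 5.
Universal variables preceding it: x, y, z
Skolem function arity = 3

3


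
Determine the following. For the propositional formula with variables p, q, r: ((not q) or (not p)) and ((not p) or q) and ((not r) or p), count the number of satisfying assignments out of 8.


Evaluate all 8 assignments for p, q, r:
p=0, q=0, r=0: 1
p=0, q=0, r=1: 0
p=0, q=1, r=0: 1
p=0, q=1, r=1: 0
p=1, q=0, r=0: 0
p=1, q=0, r=1: 0
p=1, q=1, r=0: 0
p=1, q=1, r=1: 0
Satisfying count = 2

2


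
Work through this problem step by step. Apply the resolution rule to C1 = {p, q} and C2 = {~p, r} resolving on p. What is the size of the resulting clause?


Remove p from C1 and ~p from C2.
C1 remainder: {q}
C2 remainder: {r}
Union (resolvent): {q, r}
Resolvent has 2 literal(s).

2


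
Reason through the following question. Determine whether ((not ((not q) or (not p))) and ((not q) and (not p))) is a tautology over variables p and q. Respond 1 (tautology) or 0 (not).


Check all 4 assignments:
p=0, q=0: 0
p=0, q=1: 0
p=1, q=0: 0
p=1, q=1: 0
Satisfying count = 0/4.
Tautology iff count = 4: no.

0


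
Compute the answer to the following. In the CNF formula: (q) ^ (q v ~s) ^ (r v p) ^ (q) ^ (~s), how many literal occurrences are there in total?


Counting literals in each clause:
Clause 1: 1 literal(s)
Clause 2: 2 literal(s)
Clause 3: 2 literal(s)
Clause 4: 1 literal(s)
Clause 5: 1 literal(s)
Total = 7

7


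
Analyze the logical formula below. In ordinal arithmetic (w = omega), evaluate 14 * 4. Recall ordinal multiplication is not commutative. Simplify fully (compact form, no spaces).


Compute 14 * 4.
Ordinal * is associative and left-distributive over +, but NOT commutative; for finite n>1, n*w = w but w*n stays w*n.
Both finite; ordinal * agrees with natural *: 14 * 4 = 56.
Result = 56

56


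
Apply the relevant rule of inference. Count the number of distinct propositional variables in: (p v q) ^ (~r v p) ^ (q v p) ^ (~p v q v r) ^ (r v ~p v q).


Identify each variable that appears in the formula.
Variables found: p, q, r
Count = 3

3


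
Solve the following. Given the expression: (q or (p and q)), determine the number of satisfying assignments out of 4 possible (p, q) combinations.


Check all 4 assignments:
p=0, q=0: 0
p=0, q=1: 1
p=1, q=0: 0
p=1, q=1: 1
Count of True = 2

2


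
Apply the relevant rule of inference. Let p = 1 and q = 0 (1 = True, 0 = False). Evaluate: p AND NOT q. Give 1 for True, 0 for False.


p = 1, q = 0
Operation: p AND NOT q
Evaluate: 1 AND NOT 0 = 1

1


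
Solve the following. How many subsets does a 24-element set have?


The power set of a set with n elements has 2^n elements.
|P(S)| = 2^24 = 16777216

16777216


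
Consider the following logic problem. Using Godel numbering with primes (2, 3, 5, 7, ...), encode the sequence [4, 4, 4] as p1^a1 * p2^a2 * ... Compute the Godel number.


Encode each element as an exponent of the corresponding prime:
  2^4 = 16
  3^4 = 81
  5^4 = 625
Product = 16 * 81 * 625 = 810000

810000


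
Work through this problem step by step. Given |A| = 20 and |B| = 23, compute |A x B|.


The Cartesian product A x B contains all ordered pairs (a, b).
|A x B| = |A| * |B| = 20 * 23 = 460

460


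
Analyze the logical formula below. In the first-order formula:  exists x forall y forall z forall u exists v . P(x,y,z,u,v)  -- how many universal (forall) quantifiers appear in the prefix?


Quantifier prefix: exists x forall y forall z forall u exists v
Mark each quantifier type:
  E U U U E
Universal count = 3, Existential count = 2
Asked for universal (forall) quantifiers: 3

3


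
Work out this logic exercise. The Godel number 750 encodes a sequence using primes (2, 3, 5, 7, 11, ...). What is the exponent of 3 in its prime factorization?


Factorize 750 by dividing by 3 repeatedly.
Division steps: 3 divides 750 exactly 1 time(s).
Exponent of 3 = 1

1


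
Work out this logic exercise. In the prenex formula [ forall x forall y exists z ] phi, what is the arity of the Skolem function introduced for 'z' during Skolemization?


Quantifier prefix: forall x forall y exists z
'z' is existentially quantified at position 3.
Universal variables preceding it: x, y
Skolem function arity = 2

2


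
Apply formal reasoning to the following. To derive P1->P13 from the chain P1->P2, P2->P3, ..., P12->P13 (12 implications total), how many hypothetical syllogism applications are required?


With 12 implications in a chain connecting 13 propositions:
P1->P2, P2->P3, ..., P12->P13
Steps needed = (number of implications) - 1 = 12 - 1 = 11

11


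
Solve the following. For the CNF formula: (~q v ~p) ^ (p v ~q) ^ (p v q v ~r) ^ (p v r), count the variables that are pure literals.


Check each variable for pure literal status:
p: mixed (not pure)
q: mixed (not pure)
r: mixed (not pure)
Pure literal count = 0

0


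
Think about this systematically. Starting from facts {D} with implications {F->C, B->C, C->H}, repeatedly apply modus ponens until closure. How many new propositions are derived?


Initial facts: {D}
Apply modus ponens to closure:
  (no implication fires)
Final known: {D}
New propositions: {(none)}
Count = 0

0


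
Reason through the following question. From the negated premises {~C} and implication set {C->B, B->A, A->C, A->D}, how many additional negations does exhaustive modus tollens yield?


Initial negated facts: {~C}
Apply modus tollens to closure:
  ~C and A->C  =>  ~A
  ~A and B->A  =>  ~B
Final negated: {~A, ~B, ~C}
New negations: {~A, ~B}
Count = 2

2


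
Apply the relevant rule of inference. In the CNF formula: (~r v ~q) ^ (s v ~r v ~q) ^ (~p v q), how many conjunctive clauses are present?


A CNF formula is a conjunction of clauses.
Clauses are separated by ^.
Counting the conjuncts: 3 clauses.

3


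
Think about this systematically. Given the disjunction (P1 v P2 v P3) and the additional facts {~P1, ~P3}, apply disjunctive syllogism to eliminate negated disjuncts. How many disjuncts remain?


Original disjuncts (3): P1, P2, P3
Negated (eliminate): ~P1, ~P3
Remaining disjuncts: P2
Count = 3 - 2 = 1

1


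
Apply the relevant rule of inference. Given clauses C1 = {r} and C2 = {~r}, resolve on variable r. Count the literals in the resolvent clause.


Remove r from C1 and ~r from C2.
C1 remainder: {}
C2 remainder: {}
Union (resolvent): {} (empty clause)
Resolvent has 0 literal(s).

0


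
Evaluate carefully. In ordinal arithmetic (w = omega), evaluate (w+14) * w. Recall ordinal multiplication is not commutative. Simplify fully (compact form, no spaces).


Compute (w+14) * w.
Ordinal * is associative and left-distributive over +, but NOT commutative; for finite n>1, n*w = w but w*n stays w*n.
(w+14) * w = sup{(w+14)*k : k<w} = sup{w*k+14} = w^2 (the +14 tail is absorbed in the limit).
Result = w^2

w^2


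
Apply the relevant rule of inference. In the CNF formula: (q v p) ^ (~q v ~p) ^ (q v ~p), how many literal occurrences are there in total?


Counting literals in each clause:
Clause 1: 2 literal(s)
Clause 2: 2 literal(s)
Clause 3: 2 literal(s)
Total = 6

6


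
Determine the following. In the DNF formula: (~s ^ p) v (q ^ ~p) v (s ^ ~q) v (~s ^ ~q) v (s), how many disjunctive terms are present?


A DNF formula is a disjunction of terms (conjunctions).
Terms are separated by v.
Counting the disjuncts: 5 terms.

5


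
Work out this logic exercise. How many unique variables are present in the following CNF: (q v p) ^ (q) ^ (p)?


Identify each variable that appears in the formula.
Variables found: p, q
Count = 2

2


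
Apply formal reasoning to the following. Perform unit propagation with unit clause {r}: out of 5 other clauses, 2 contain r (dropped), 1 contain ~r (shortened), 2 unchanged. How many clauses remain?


Satisfied (removed): 2
Shortened (remain): 1
Unchanged (remain): 2
Remaining = 1 + 2 = 3

3


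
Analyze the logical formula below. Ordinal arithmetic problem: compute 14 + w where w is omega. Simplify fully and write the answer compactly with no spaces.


Compute 14 + w.
Ordinal + is associative but NOT commutative; for finite n>0, n + w = w but w + n stays w+n.
Any finite left addend is absorbed by w on the right: 14 + w = w.
Result = w

w


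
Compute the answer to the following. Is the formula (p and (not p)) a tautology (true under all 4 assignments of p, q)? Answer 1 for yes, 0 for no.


Check all 4 assignments:
p=0, q=0: 0
p=0, q=1: 0
p=1, q=0: 0
p=1, q=1: 0
Satisfying count = 0/4.
Tautology iff count = 4: no.

0


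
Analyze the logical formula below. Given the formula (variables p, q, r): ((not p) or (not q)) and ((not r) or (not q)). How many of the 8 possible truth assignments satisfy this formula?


Evaluate all 8 assignments for p, q, r:
p=0, q=0, r=0: 1
p=0, q=0, r=1: 1
p=0, q=1, r=0: 1
p=0, q=1, r=1: 0
p=1, q=0, r=0: 1
p=1, q=0, r=1: 1
p=1, q=1, r=0: 0
p=1, q=1, r=1: 0
Satisfying count = 5

5


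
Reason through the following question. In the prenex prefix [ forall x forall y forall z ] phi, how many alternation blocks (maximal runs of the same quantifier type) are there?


Quantifier-type sequence: A A A  (A=forall, E=exists)
Group into maximal same-type runs:
  Ax3
Number of blocks = 1

1


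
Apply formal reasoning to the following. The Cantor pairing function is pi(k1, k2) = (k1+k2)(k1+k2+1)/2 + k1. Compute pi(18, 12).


k1 + k2 = 30
(k1+k2)(k1+k2+1)/2 = 30 * 31 / 2 = 465
pi = 465 + 18 = 483

483


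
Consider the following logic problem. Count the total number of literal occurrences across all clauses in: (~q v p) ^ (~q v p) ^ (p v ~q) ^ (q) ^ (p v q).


Counting literals in each clause:
Clause 1: 2 literal(s)
Clause 2: 2 literal(s)
Clause 3: 2 literal(s)
Clause 4: 1 literal(s)
Clause 5: 2 literal(s)
Total = 9

9


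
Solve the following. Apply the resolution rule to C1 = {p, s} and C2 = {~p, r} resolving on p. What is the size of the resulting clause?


Remove p from C1 and ~p from C2.
C1 remainder: {s}
C2 remainder: {r}
Union (resolvent): {r, s}
Resolvent has 2 literal(s).

2


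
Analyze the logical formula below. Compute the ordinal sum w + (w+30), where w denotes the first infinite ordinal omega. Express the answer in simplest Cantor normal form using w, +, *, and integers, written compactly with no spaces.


Compute w + (w+30).
Ordinal + is associative but NOT commutative; for finite n>0, n + w = w but w + n stays w+n.
w + (w+30) = (w+w) + 30 = w*2+30.
Result = w*2+30

w*2+30


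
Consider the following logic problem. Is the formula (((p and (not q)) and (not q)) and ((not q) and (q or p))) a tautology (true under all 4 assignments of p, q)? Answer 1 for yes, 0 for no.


Check all 4 assignments:
p=0, q=0: 0
p=0, q=1: 0
p=1, q=0: 1
p=1, q=1: 0
Satisfying count = 1/4.
Tautology iff count = 4: no.

0


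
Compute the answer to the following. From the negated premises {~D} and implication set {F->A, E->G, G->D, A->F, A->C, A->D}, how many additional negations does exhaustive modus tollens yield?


Initial negated facts: {~D}
Apply modus tollens to closure:
  ~D and G->D  =>  ~G
  ~D and A->D  =>  ~A
  ~A and F->A  =>  ~F
  ~G and E->G  =>  ~E
Final negated: {~A, ~D, ~E, ~F, ~G}
New negations: {~A, ~E, ~F, ~G}
Count = 4

4


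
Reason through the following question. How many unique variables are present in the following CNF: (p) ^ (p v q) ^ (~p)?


Identify each variable that appears in the formula.
Variables found: p, q
Count = 2

2


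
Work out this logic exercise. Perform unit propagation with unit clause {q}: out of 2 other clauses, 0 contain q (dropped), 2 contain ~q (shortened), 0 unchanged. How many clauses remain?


Satisfied (removed): 0
Shortened (remain): 2
Unchanged (remain): 0
Remaining = 2 + 0 = 2

2


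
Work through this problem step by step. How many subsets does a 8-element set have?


The power set of a set with n elements has 2^n elements.
|P(S)| = 2^8 = 256

256


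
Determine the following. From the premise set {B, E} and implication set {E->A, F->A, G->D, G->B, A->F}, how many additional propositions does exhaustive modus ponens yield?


Initial facts: {B, E}
Apply modus ponens to closure:
  E and E->A  =>  A
  A and A->F  =>  F
Final known: {A, B, E, F}
New propositions: {A, F}
Count = 2

2


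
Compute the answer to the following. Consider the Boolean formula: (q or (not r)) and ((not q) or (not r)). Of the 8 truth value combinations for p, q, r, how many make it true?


Evaluate all 8 assignments for p, q, r:
p=0, q=0, r=0: 1
p=0, q=0, r=1: 0
p=0, q=1, r=0: 1
p=0, q=1, r=1: 0
p=1, q=0, r=0: 1
p=1, q=0, r=1: 0
p=1, q=1, r=0: 1
p=1, q=1, r=1: 0
Satisfying count = 4

4


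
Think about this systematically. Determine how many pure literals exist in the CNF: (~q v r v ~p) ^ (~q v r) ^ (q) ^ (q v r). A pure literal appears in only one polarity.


Check each variable for pure literal status:
p: pure negative
q: mixed (not pure)
r: pure positive
Pure literal count = 2

2


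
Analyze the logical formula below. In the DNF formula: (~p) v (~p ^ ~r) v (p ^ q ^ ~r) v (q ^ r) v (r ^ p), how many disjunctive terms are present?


A DNF formula is a disjunction of terms (conjunctions).
Terms are separated by v.
Counting the disjuncts: 5 terms.

5


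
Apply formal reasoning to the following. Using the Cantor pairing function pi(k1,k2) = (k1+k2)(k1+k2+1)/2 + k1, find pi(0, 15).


k1 + k2 = 15
(k1+k2)(k1+k2+1)/2 = 15 * 16 / 2 = 120
pi = 120 + 0 = 120

120


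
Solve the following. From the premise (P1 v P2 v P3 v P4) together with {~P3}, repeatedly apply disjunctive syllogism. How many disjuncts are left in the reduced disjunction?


Original disjuncts (4): P1, P2, P3, P4
Negated (eliminate): ~P3
Remaining disjuncts: P1, P2, P4
Count = 4 - 1 = 3

3


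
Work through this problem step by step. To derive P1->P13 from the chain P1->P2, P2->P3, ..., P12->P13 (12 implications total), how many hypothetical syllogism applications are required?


With 12 implications in a chain connecting 13 propositions:
P1->P2, P2->P3, ..., P12->P13
Steps needed = (number of implications) - 1 = 12 - 1 = 11

11


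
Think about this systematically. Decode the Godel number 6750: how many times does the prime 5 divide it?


Factorize 6750 by dividing by 5 repeatedly.
Division steps: 5 divides 6750 exactly 3 time(s).
Exponent of 5 = 3

3


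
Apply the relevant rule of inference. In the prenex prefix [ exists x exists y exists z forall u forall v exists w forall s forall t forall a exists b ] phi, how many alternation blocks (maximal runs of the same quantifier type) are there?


Quantifier-type sequence: E E E A A E A A A E  (A=forall, E=exists)
Group into maximal same-type runs:
  Ex3 | Ax2 | Ex1 | Ax3 | Ex1
Number of blocks = 5

5


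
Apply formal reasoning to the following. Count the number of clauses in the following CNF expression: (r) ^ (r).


A CNF formula is a conjunction of clauses.
Clauses are separated by ^.
Counting the conjuncts: 2 clauses.

2


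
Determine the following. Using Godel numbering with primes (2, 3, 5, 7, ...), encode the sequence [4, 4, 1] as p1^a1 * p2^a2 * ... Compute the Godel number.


Encode each element as an exponent of the corresponding prime:
  2^4 = 16
  3^4 = 81
  5^1 = 5
Product = 16 * 81 * 5 = 6480

6480


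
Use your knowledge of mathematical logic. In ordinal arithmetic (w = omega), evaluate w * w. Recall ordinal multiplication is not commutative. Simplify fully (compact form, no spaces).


Compute w * w.
Ordinal * is associative and left-distributive over +, but NOT commutative; for finite n>1, n*w = w but w*n stays w*n.
w * w = w^2 by definition.
Result = w^2

w^2


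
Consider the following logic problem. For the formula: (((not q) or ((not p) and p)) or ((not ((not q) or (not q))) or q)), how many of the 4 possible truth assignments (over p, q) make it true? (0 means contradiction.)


Check all 4 assignments:
p=0, q=0: 1
p=0, q=1: 1
p=1, q=0: 1
p=1, q=1: 1
Count of True = 4

4


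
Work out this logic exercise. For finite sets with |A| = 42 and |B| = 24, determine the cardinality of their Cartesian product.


The Cartesian product A x B contains all ordered pairs (a, b).
|A x B| = |A| * |B| = 42 * 24 = 1008

1008


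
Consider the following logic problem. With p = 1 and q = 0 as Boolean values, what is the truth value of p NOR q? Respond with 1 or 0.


p = 1, q = 0
Operation: p NOR q
Evaluate: 1 NOR 0 = 0

0


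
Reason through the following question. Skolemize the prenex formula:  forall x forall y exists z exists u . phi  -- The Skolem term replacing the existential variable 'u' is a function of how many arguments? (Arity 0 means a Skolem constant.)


Quantifier prefix: forall x forall y exists z exists u
'u' is existentially quantified at position 4.
Universal variables preceding it: x, y
Skolem function arity = 2

2


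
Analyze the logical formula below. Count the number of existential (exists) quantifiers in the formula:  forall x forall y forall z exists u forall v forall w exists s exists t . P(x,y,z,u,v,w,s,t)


Quantifier prefix: forall x forall y forall z exists u forall v forall w exists s exists t
Mark each quantifier type:
  U U U E U U E E
Universal count = 5, Existential count = 3
Asked for existential (exists) quantifiers: 3

3


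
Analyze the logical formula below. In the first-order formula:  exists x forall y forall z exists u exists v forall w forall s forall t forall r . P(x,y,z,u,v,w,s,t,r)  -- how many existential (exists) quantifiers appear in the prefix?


Quantifier prefix: exists x forall y forall z exists u exists v forall w forall s forall t forall r
Mark each quantifier type:
  E U U E E U U U U
Universal count = 6, Existential count = 3
Asked for existential (exists) quantifiers: 3

3


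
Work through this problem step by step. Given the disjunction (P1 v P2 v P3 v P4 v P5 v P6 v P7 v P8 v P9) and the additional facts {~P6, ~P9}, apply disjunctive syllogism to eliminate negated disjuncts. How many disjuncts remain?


Original disjuncts (9): P1, P2, P3, P4, P5, P6, P7, P8, P9
Negated (eliminate): ~P6, ~P9
Remaining disjuncts: P1, P2, P3, P4, P5, P7, P8
Count = 9 - 2 = 7

7


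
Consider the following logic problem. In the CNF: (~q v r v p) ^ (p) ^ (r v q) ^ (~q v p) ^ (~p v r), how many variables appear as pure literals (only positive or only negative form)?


Check each variable for pure literal status:
p: mixed (not pure)
q: mixed (not pure)
r: pure positive
Pure literal count = 1

1


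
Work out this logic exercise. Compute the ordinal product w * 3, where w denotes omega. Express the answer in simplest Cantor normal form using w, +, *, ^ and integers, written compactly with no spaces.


Compute w * 3.
Ordinal * is associative and left-distributive over +, but NOT commutative; for finite n>1, n*w = w but w*n stays w*n.
w * 3 means 3 copies of w concatenated: w*3.
Result = w*3

w*3


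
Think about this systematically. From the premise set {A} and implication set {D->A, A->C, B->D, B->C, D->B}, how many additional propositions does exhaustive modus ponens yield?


Initial facts: {A}
Apply modus ponens to closure:
  A and A->C  =>  C
Final known: {A, C}
New propositions: {C}
Count = 1

1


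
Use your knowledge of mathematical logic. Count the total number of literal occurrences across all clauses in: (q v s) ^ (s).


Counting literals in each clause:
Clause 1: 2 literal(s)
Clause 2: 1 literal(s)
Total = 3

3


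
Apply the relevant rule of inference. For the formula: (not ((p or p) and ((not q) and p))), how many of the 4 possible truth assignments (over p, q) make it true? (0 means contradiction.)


Check all 4 assignments:
p=0, q=0: 1
p=0, q=1: 1
p=1, q=0: 0
p=1, q=1: 1
Count of True = 3

3


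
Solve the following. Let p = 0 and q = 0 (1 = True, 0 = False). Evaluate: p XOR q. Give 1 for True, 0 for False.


p = 0, q = 0
Operation: p XOR q
Evaluate: 0 XOR 0 = 0

0


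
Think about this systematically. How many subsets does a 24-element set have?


The power set of a set with n elements has 2^n elements.
|P(S)| = 2^24 = 16777216

16777216


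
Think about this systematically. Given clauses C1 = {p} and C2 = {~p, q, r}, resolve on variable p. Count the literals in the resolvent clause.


Remove p from C1 and ~p from C2.
C1 remainder: {}
C2 remainder: {q, r}
Union (resolvent): {q, r}
Resolvent has 2 literal(s).

2


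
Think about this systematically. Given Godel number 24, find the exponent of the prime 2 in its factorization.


Factorize 24 by dividing by 2 repeatedly.
Division steps: 2 divides 24 exactly 3 time(s).
Exponent of 2 = 3

3


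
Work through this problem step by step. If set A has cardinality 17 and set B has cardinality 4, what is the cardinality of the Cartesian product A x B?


The Cartesian product A x B contains all ordered pairs (a, b).
|A x B| = |A| * |B| = 17 * 4 = 68

68


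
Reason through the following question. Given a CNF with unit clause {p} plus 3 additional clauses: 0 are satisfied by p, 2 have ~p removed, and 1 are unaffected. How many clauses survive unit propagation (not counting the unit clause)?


Satisfied (removed): 0
Shortened (remain): 2
Unchanged (remain): 1
Remaining = 2 + 1 = 3

3


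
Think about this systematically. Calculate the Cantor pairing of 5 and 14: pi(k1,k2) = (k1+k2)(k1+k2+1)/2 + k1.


k1 + k2 = 19
(k1+k2)(k1+k2+1)/2 = 19 * 20 / 2 = 190
pi = 190 + 5 = 195

195


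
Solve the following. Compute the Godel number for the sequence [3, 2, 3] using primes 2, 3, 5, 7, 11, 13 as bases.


Encode each element as an exponent of the corresponding prime:
  2^3 = 8
  3^2 = 9
  5^3 = 125
Product = 8 * 9 * 125 = 9000

9000


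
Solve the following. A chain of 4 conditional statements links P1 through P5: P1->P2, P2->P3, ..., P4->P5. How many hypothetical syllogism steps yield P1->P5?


With 4 implications in a chain connecting 5 propositions:
P1->P2, P2->P3, ..., P4->P5
Steps needed = (number of implications) - 1 = 4 - 1 = 3

3


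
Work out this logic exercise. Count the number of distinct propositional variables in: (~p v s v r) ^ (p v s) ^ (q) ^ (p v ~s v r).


Identify each variable that appears in the formula.
Variables found: p, q, r, s
Count = 4

4


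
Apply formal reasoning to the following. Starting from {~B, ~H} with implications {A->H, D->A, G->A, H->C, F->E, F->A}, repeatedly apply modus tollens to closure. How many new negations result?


Initial negated facts: {~B, ~H}
Apply modus tollens to closure:
  ~H and A->H  =>  ~A
  ~A and D->A  =>  ~D
  ~A and G->A  =>  ~G
  ~A and F->A  =>  ~F
Final negated: {~A, ~B, ~D, ~F, ~G, ~H}
New negations: {~A, ~D, ~F, ~G}
Count = 4

4


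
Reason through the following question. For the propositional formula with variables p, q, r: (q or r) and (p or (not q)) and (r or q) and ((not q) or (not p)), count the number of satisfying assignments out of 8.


Evaluate all 8 assignments for p, q, r:
p=0, q=0, r=0: 0
p=0, q=0, r=1: 1
p=0, q=1, r=0: 0
p=0, q=1, r=1: 0
p=1, q=0, r=0: 0
p=1, q=0, r=1: 1
p=1, q=1, r=0: 0
p=1, q=1, r=1: 0
Satisfying count = 2

2


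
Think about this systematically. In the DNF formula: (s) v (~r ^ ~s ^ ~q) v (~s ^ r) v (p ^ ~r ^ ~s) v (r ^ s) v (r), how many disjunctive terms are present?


A DNF formula is a disjunction of terms (conjunctions).
Terms are separated by v.
Counting the disjuncts: 6 terms.

6


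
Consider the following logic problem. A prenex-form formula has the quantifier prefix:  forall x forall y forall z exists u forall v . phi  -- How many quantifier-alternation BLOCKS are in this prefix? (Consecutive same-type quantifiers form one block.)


Quantifier-type sequence: A A A E A  (A=forall, E=exists)
Group into maximal same-type runs:
  Ax3 | Ex1 | Ax1
Number of blocks = 3

3


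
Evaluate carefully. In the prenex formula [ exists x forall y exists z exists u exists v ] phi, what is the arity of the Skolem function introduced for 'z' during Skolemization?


Quantifier prefix: exists x forall y exists z exists u exists v
'z' is existentially quantified at position 3.
Universal variables preceding it: y
Skolem function arity = 1

1


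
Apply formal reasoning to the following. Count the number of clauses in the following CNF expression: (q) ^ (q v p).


A CNF formula is a conjunction of clauses.
Clauses are separated by ^.
Counting the conjuncts: 2 clauses.

2


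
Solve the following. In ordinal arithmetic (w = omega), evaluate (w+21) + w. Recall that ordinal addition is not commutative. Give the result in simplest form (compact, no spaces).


Compute (w+21) + w.
Ordinal + is associative but NOT commutative; for finite n>0, n + w = w but w + n stays w+n.
(w+21) + w = w + (21+w) = w + w = w*2 (the finite tail 21 is absorbed by the right w).
Result = w*2

w*2


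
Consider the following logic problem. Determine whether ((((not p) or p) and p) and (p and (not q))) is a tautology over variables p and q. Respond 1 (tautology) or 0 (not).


Check all 4 assignments:
p=0, q=0: 0
p=0, q=1: 0
p=1, q=0: 1
p=1, q=1: 0
Satisfying count = 1/4.
Tautology iff count = 4: no.

0


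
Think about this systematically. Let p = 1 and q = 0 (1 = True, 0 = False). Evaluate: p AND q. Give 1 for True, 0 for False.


p = 1, q = 0
Operation: p AND q
Evaluate: 1 AND 0 = 0

0


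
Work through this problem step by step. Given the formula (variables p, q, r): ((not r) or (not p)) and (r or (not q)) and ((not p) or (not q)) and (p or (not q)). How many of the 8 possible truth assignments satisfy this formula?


Evaluate all 8 assignments for p, q, r:
p=0, q=0, r=0: 1
p=0, q=0, r=1: 1
p=0, q=1, r=0: 0
p=0, q=1, r=1: 0
p=1, q=0, r=0: 1
p=1, q=0, r=1: 0
p=1, q=1, r=0: 0
p=1, q=1, r=1: 0
Satisfying count = 3

3
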